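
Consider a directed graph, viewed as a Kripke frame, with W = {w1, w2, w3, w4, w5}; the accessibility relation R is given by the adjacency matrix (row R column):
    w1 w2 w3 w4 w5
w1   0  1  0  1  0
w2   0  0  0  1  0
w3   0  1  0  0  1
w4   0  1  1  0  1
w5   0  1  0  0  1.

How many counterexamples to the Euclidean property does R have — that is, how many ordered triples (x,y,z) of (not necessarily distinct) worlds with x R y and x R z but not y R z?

Enumerating: (w1,w2,w2), (w1,w4,w4), (w2,w4,w4), (w3,w2,w2), (w3,w2,w5), (w4,w2,w2), (w4,w2,w3), (w4,w2,w5), (w4,w3,w3), (w4,w5,w3), (w5,w2,w2), (w5,w2,w5).

12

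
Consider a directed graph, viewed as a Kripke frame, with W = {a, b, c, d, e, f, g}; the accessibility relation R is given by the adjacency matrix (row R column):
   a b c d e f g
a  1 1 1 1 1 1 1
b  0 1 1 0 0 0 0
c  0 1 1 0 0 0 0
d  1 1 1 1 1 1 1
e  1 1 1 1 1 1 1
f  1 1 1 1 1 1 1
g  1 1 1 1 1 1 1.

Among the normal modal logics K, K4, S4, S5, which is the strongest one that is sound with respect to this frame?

Transitive (axiom 4): yes — every two-step R-path is closed by a direct edge.
Reflexive (axiom T): yes — every world is R-related to itself.
Euclidean (axiom 5): no — a R b and a R d, but not b R d.
So F validates K, K4, S4; S5 would additionally require R to be Euclidean. The strongest is S4.

S4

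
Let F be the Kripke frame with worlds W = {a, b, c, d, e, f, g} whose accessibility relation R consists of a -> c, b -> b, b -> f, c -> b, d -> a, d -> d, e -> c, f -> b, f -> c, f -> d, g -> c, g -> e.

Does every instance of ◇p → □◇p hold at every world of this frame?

Axiom 5 corresponds to the accessibility relation being Euclidean.
Euclidean: no — f R b and f R c, but not b R c.

No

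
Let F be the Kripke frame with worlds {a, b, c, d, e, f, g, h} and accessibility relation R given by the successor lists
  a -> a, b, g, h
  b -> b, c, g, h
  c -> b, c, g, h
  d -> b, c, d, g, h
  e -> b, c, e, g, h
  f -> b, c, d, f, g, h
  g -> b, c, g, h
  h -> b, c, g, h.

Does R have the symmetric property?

Symmetric: no — a R b but not b R a.

No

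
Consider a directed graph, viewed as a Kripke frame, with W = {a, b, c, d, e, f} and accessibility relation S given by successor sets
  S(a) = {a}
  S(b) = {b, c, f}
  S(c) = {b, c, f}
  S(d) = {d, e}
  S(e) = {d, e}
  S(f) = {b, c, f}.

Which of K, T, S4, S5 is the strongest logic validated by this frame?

S5

Reflexive (axiom T): yes — every world is S-related to itself.
Transitive (axiom 4): yes — every two-step S-path is closed by a direct edge.
Euclidean (axiom 5): yes — any two successors of a common world are S-related.
So F validates K, T, S4, S5. The strongest is S5.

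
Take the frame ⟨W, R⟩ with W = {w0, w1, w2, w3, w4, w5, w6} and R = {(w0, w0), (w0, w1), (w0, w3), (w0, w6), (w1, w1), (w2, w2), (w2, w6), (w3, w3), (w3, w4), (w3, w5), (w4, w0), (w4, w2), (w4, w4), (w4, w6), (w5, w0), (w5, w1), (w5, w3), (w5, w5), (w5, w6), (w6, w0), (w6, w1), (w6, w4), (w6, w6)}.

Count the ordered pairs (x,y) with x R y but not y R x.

10

Enumerating: (w0,w1), (w0,w3), (w2,w6), (w3,w4), (w4,w0), (w4,w2), (w5,w0), (w5,w1), (w5,w6), (w6,w1).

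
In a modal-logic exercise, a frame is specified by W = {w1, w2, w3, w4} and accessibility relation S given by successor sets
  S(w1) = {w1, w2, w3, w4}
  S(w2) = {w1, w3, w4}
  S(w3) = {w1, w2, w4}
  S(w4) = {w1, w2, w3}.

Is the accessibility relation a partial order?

Reflexive: no — w2 is not related to itself.
Transitive: no — w2 S w1 and w1 S w2, but not w2 S w2.
Antisymmetric: no — w1 S w2 and w2 S w1 with w1 ≠ w2.
So S is not a partial order.

No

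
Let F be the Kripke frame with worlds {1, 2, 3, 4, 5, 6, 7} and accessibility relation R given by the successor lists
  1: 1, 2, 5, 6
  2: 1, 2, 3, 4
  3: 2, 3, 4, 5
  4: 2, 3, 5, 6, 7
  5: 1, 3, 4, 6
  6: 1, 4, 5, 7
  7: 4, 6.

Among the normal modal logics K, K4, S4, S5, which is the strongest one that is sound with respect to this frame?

K

Transitive (axiom 4): no — 1 R 2 and 2 R 3, but not 1 R 3.
Reflexive (axiom T): no — 4 is not related to itself.
Euclidean (axiom 5): no — 1 R 2 and 1 R 5, but not 2 R 5.
So F validates K; K4 would additionally require R to be transitive. The strongest is K.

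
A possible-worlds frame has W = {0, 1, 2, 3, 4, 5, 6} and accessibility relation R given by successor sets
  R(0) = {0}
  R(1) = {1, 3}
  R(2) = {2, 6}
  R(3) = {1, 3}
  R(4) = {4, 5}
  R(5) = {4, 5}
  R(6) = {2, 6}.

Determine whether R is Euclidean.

Euclidean: yes — any two successors of a common world are R-related.

Yes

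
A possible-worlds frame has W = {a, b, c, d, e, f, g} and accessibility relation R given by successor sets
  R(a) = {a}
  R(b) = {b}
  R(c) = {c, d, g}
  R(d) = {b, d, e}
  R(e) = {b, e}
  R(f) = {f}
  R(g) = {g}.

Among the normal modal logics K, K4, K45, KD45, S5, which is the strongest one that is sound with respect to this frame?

Transitive (axiom 4): no — c R d and d R b, but not c R b.
Euclidean (axiom 5): no — c R d and c R g, but not d R g.
Serial (axiom D): yes — every world has a successor (e.g. a R a).
Reflexive (axiom T): yes — every world is R-related to itself.
So F validates K; K4 would additionally require R to be transitive. The strongest is K.

K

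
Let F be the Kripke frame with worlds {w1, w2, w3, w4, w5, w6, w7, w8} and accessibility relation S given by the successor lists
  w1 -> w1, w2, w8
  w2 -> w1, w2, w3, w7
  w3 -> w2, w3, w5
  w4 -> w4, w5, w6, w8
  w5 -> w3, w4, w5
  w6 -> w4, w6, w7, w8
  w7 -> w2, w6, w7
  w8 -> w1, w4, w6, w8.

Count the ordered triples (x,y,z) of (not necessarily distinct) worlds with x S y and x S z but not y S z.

26

Enumerating: (w1,w2,w8), (w1,w8,w2), (w2,w1,w3), (w2,w1,w7), (w2,w3,w1), (w2,w3,w7), (w2,w7,w1), (w2,w7,w3), (w3,w2,w5), (w3,w5,w2), (w4,w5,w6), (w4,w5,w8), … and 14 more.
Total: 26.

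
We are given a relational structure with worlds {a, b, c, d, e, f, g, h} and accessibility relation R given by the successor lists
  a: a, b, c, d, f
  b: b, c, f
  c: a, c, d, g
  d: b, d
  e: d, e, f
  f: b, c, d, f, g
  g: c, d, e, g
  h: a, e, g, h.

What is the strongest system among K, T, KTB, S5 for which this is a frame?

T

Reflexive (axiom T): yes — every world is R-related to itself.
Symmetric (axiom B): no — a R b but not b R a.
Euclidean (axiom 5): no — a R b and a R d, but not b R d.
So F validates K, T; KTB would additionally require R to be symmetric. The strongest is T.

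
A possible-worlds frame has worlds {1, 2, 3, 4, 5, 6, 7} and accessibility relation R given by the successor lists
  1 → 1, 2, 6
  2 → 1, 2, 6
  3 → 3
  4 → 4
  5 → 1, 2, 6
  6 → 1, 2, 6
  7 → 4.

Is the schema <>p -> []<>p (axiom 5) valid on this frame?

By correspondence theory, 5 is valid on a frame iff R is Euclidean.
Euclidean: yes — any two successors of a common world are R-related.

Yes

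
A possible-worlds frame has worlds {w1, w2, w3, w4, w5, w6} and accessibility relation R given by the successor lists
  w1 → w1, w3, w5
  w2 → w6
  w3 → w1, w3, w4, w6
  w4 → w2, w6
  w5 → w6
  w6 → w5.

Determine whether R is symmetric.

No

Symmetric: no — w1 R w5 but not w5 R w1.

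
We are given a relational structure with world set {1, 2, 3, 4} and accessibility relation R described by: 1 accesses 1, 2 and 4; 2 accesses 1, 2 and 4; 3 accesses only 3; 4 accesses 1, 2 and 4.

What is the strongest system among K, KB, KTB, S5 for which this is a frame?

S5

Symmetric (axiom B): yes — every pair in R has its reverse in R.
Reflexive (axiom T): yes — every world is R-related to itself.
Euclidean (axiom 5): yes — any two successors of a common world are R-related.
So F validates K, KB, KTB, S5. The strongest is S5.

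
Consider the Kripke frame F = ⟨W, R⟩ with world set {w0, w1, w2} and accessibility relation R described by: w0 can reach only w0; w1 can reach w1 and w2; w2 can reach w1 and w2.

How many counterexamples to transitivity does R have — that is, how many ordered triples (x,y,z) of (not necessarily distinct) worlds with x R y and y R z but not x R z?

0

R is transitive; there are no such tuples.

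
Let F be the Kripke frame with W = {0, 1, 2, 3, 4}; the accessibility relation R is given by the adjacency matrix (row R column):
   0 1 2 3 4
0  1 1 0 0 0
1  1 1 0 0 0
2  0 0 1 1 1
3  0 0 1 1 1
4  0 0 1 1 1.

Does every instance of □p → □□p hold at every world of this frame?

The schema 4 characterises exactly the transitive frames.
Transitive: yes — every two-step R-path is closed by a direct edge.

Yes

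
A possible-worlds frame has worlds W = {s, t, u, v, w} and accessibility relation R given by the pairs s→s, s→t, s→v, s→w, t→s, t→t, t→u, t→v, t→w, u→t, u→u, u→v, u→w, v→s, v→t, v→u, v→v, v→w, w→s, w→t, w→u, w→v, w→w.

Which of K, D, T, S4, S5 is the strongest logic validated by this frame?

Serial (axiom D): yes — every world has a successor (e.g. s R s).
Reflexive (axiom T): yes — every world is R-related to itself.
Transitive (axiom 4): no — s R t and t R u, but not s R u.
Euclidean (axiom 5): no — t R s and t R u, but not s R u.
So F validates K, D, T; S4 would additionally require R to be transitive. The strongest is T.

T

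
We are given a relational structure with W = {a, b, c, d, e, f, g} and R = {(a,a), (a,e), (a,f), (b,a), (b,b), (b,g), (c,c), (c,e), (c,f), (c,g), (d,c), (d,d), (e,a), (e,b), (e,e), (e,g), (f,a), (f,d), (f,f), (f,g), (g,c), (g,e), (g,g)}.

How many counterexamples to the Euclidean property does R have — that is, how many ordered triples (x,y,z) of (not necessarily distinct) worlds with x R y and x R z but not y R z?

26

Enumerating: (a,e,f), (a,f,e), (b,a,b), (b,a,g), (b,g,a), (b,g,b), (c,e,c), (c,e,f), (c,f,c), (c,f,e), (c,g,f), (d,c,d), … and 14 more.
Total: 26.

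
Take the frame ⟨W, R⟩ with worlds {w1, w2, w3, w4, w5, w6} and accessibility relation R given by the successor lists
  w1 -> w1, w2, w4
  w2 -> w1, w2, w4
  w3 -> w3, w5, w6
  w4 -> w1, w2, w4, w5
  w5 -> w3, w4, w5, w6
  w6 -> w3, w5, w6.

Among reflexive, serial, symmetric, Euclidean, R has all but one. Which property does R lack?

Reflexive: yes — every world is R-related to itself.
Serial: yes — every world has a successor (e.g. w1 R w1).
Symmetric: yes — every pair in R has its reverse in R.
Euclidean: no — w4 R w1 and w4 R w5, but not w1 R w5.
Only Euclidean fails.

Euclidean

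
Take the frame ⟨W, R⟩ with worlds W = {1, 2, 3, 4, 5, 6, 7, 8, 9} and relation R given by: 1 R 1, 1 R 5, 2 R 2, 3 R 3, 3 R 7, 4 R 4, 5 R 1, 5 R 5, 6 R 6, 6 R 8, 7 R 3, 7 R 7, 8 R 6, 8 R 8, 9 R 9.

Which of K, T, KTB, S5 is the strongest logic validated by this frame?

S5

Reflexive (axiom T): yes — every world is R-related to itself.
Symmetric (axiom B): yes — every pair in R has its reverse in R.
Euclidean (axiom 5): yes — any two successors of a common world are R-related.
So F validates K, T, KTB, S5. The strongest is S5.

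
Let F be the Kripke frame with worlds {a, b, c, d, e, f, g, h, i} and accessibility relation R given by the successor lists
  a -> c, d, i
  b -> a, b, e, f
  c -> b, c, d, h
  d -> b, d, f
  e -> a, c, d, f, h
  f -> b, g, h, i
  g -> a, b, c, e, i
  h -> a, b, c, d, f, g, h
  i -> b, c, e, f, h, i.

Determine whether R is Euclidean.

Euclidean: no — a R c and a R i, but not c R i.

No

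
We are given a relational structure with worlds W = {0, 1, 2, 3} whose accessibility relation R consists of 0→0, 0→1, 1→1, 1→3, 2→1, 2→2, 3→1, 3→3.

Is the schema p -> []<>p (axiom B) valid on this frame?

No

The schema B characterises exactly the symmetric frames.
Symmetric: no — 0 R 1 but not 1 R 0.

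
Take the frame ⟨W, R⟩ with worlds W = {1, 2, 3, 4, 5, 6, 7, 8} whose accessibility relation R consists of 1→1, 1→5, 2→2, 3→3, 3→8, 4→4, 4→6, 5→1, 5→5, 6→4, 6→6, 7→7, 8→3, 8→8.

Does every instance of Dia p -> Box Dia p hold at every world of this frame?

Yes

Axiom 5 corresponds to the accessibility relation being Euclidean.
Euclidean: yes — any two successors of a common world are R-related.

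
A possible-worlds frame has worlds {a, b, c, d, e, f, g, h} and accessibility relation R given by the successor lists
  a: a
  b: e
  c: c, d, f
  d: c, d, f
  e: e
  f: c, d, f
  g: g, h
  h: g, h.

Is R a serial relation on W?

Serial: yes — every world has a successor (e.g. a R a).

Yes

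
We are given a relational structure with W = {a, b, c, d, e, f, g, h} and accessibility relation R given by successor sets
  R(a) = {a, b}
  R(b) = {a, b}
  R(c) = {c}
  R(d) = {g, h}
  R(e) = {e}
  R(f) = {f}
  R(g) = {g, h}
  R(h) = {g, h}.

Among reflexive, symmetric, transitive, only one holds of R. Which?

Reflexive: no — d is not related to itself.
Symmetric: no — d R g but not g R d.
Transitive: yes — every two-step R-path is closed by a direct edge.
Only transitive holds.

transitive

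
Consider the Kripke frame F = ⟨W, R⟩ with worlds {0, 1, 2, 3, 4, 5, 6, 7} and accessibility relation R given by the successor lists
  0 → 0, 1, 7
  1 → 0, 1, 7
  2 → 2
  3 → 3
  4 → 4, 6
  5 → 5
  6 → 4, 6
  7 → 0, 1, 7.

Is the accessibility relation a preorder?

Yes

Reflexive: yes — every world is R-related to itself.
Transitive: yes — every two-step R-path is closed by a direct edge.
So R is a preorder.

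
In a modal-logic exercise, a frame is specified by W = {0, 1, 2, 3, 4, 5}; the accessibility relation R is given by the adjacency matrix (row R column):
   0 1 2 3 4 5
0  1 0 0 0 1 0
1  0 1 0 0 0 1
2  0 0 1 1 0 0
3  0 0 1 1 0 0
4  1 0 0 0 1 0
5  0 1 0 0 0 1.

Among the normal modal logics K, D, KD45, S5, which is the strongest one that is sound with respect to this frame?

S5

Serial (axiom D): yes — every world has a successor (e.g. 0 R 0).
Euclidean (axiom 5): yes — any two successors of a common world are R-related.
Transitive (axiom 4): yes — every two-step R-path is closed by a direct edge.
Reflexive (axiom T): yes — every world is R-related to itself.
So F validates K, D, KD45, S5. The strongest is S5.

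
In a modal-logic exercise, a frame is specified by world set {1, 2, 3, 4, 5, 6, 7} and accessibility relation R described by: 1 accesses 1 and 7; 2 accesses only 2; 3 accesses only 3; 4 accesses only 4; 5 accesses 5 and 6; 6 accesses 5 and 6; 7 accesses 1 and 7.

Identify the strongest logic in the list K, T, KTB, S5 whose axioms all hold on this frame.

Reflexive (axiom T): yes — every world is R-related to itself.
Symmetric (axiom B): yes — every pair in R has its reverse in R.
Euclidean (axiom 5): yes — any two successors of a common world are R-related.
So F validates K, T, KTB, S5. The strongest is S5.

S5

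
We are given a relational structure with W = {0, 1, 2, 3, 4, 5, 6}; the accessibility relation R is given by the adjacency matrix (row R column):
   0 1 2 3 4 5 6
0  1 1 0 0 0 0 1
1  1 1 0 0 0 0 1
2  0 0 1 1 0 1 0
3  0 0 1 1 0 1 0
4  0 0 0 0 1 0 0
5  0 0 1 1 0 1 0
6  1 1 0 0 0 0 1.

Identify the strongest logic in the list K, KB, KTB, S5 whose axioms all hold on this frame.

S5

Symmetric (axiom B): yes — every pair in R has its reverse in R.
Reflexive (axiom T): yes — every world is R-related to itself.
Euclidean (axiom 5): yes — any two successors of a common world are R-related.
So F validates K, KB, KTB, S5. The strongest is S5.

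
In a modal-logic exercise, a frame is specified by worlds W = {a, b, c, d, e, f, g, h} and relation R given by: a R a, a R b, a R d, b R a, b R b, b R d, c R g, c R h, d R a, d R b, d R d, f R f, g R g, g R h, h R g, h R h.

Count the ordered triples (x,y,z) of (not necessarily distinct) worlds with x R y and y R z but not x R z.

R is transitive; there are no such tuples.

0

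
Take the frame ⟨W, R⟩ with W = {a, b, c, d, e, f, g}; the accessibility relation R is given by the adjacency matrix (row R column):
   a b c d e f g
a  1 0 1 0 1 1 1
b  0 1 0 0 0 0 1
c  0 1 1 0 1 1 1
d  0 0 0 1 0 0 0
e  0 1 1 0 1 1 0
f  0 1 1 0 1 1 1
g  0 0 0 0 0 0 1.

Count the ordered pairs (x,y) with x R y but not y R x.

Enumerating: (a,c), (a,e), (a,f), (a,g), (b,g), (c,b), (c,g), (e,b), (f,b), (f,g).

10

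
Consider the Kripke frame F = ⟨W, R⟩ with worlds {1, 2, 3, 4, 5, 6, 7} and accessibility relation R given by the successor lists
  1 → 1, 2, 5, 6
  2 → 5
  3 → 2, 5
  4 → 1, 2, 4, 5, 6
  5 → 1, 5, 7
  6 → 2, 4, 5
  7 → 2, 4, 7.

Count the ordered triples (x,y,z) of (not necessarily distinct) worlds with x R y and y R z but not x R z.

Enumerating: (1,5,7), (1,6,4), (2,5,1), (2,5,7), (3,5,1), (3,5,7), (4,5,7), (5,1,2), (5,1,6), (5,7,2), (5,7,4), (6,4,1), … and 7 more.
Total: 19.

19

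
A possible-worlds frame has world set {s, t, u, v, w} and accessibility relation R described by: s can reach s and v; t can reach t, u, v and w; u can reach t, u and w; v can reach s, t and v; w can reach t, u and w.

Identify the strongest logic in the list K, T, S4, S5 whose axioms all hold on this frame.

Reflexive (axiom T): yes — every world is R-related to itself.
Transitive (axiom 4): no — s R v and v R t, but not s R t.
Euclidean (axiom 5): no — t R u and t R v, but not u R v.
So F validates K, T; S4 would additionally require R to be transitive. The strongest is T.

T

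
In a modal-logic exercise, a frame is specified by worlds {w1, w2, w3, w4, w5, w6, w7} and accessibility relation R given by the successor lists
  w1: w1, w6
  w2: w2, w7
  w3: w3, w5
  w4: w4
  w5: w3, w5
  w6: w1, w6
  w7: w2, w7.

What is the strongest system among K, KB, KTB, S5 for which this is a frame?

S5

Symmetric (axiom B): yes — every pair in R has its reverse in R.
Reflexive (axiom T): yes — every world is R-related to itself.
Euclidean (axiom 5): yes — any two successors of a common world are R-related.
So F validates K, KB, KTB, S5. The strongest is S5.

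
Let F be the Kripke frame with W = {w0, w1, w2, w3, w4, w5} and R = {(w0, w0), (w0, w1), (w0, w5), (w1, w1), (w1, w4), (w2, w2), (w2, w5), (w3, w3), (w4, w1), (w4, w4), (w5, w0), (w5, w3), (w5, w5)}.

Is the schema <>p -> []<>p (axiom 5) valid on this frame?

By correspondence theory, 5 is valid on a frame iff R is Euclidean.
Euclidean: no — w0 R w1 and w0 R w5, but not w1 R w5.

No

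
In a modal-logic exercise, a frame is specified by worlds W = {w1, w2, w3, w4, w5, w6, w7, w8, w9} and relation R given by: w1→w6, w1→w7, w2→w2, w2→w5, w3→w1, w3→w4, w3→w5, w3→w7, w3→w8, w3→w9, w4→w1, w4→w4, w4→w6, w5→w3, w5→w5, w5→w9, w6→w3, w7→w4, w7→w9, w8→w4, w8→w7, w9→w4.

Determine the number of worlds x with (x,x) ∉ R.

Enumerating: w1, w3, w6, w7, w8, w9.

6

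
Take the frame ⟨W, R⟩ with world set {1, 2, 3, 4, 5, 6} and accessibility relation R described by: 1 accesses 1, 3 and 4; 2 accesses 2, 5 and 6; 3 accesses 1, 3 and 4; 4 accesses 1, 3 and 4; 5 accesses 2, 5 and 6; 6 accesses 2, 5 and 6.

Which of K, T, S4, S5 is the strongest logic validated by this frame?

Reflexive (axiom T): yes — every world is R-related to itself.
Transitive (axiom 4): yes — every two-step R-path is closed by a direct edge.
Euclidean (axiom 5): yes — any two successors of a common world are R-related.
So F validates K, T, S4, S5. The strongest is S5.

S5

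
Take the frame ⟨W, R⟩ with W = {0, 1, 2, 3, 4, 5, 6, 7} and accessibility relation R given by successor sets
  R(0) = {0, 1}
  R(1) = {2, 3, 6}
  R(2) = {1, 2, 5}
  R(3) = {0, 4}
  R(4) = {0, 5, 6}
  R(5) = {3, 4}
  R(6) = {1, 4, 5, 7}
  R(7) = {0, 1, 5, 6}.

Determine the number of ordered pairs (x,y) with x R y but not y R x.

11

Enumerating: (0,1), (1,3), (2,5), (3,0), (3,4), (4,0), (5,3), (6,5), (7,0), (7,1), (7,5).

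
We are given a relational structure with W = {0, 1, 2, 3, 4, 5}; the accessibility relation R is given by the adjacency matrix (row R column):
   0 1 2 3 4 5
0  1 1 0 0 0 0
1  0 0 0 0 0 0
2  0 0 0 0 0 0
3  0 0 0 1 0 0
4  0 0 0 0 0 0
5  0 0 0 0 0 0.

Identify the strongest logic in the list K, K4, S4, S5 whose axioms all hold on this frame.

Transitive (axiom 4): yes — every two-step R-path is closed by a direct edge.
Reflexive (axiom T): no — 1 is not related to itself.
Euclidean (axiom 5): no — 0 R 1 and 0 R 0, but not 1 R 0.
So F validates K, K4; S4 would additionally require R to be reflexive. The strongest is K4.

K4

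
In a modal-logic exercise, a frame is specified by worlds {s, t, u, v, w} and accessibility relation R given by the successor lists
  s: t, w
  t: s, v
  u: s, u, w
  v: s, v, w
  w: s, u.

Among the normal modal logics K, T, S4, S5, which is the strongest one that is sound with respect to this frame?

Reflexive (axiom T): no — s is not related to itself.
Transitive (axiom 4): no — s R t and t R v, but not s R v.
Euclidean (axiom 5): no — s R t and s R w, but not t R w.
So F validates K; T would additionally require R to be reflexive. The strongest is K.

K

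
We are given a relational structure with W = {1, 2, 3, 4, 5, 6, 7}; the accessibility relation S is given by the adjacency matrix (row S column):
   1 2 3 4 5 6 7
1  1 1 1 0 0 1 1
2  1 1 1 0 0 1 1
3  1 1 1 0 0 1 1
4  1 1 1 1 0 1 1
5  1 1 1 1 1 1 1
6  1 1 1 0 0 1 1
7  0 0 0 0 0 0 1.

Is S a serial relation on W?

Serial: yes — every world has a successor (e.g. 1 S 1).

Yes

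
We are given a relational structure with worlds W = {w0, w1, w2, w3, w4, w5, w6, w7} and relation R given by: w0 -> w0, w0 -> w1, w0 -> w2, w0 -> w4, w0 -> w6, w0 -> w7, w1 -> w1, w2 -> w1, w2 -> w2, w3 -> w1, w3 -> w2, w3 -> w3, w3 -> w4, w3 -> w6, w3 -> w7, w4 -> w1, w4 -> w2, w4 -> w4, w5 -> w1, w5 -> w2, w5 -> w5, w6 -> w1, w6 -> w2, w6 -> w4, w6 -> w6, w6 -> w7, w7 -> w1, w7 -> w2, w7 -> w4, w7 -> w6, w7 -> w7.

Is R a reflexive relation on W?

Reflexive: yes — every world is R-related to itself.

Yes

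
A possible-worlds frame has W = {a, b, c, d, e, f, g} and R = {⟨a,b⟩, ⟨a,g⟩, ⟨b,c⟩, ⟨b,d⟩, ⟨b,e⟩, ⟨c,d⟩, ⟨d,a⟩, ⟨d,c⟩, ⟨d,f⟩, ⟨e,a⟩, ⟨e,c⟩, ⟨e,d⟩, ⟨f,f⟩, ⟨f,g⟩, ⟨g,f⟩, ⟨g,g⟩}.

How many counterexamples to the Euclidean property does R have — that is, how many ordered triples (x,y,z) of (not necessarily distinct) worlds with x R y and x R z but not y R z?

23

Enumerating: (a,b,b), (a,b,g), (a,g,b), (b,c,c), (b,c,e), (b,d,d), (b,d,e), (b,e,e), (c,d,d), (d,a,a), (d,a,c), (d,a,f), … and 11 more.
Total: 23.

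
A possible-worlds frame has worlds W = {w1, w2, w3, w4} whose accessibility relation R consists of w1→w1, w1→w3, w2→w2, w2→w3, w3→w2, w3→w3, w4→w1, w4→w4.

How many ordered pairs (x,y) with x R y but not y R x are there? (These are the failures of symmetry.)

Enumerating: (w1,w3), (w4,w1).

2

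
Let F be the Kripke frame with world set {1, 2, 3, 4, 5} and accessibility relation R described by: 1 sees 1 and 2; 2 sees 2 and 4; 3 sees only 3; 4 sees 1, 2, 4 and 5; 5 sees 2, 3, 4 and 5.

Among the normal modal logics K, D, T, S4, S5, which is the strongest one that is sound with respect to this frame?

Serial (axiom D): yes — every world has a successor (e.g. 1 R 1).
Reflexive (axiom T): yes — every world is R-related to itself.
Transitive (axiom 4): no — 1 R 2 and 2 R 4, but not 1 R 4.
Euclidean (axiom 5): no — 4 R 1 and 4 R 5, but not 1 R 5.
So F validates K, D, T; S4 would additionally require R to be transitive. The strongest is T.

T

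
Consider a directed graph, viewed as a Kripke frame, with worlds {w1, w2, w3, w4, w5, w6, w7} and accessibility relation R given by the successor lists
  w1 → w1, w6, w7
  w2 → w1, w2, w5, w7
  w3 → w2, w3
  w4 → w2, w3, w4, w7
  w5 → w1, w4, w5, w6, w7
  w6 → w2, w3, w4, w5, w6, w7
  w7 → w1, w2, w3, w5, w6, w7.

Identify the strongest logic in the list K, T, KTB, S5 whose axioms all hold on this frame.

T

Reflexive (axiom T): yes — every world is R-related to itself.
Symmetric (axiom B): no — w1 R w6 but not w6 R w1.
Euclidean (axiom 5): no — w2 R w1 and w2 R w5, but not w1 R w5.
So F validates K, T; KTB would additionally require R to be symmetric. The strongest is T.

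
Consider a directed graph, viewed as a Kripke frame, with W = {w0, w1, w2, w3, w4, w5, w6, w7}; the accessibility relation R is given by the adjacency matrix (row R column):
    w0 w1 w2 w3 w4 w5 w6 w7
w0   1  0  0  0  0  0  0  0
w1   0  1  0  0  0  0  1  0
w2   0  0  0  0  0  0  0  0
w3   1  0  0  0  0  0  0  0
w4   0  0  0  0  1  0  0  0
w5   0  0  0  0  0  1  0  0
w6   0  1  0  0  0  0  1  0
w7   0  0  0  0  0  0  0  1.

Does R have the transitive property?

Transitive: yes — every two-step R-path is closed by a direct edge.

Yes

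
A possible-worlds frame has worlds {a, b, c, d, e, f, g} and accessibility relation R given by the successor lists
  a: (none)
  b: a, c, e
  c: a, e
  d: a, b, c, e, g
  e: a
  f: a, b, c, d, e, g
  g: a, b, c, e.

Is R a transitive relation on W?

Transitive: yes — every two-step R-path is closed by a direct edge.

Yes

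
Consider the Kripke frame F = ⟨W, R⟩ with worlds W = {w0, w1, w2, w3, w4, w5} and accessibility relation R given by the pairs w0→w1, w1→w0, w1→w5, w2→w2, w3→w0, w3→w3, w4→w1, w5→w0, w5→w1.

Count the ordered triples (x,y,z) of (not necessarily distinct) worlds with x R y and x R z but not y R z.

9

Enumerating: (w0,w1,w1), (w1,w0,w0), (w1,w0,w5), (w1,w5,w5), (w3,w0,w0), (w3,w0,w3), (w4,w1,w1), (w5,w0,w0), (w5,w1,w1).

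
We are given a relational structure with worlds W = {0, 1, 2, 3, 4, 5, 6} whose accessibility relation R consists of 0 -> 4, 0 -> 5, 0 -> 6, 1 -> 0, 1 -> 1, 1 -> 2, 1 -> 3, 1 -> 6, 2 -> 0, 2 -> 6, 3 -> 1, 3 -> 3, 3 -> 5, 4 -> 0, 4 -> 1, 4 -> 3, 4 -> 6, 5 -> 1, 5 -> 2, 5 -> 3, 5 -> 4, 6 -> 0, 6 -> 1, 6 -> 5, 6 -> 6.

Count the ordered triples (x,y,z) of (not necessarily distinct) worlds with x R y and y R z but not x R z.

39

Enumerating: (0,4,0), (0,4,1), (0,4,3), (0,5,1), (0,5,2), (0,5,3), (0,6,0), (0,6,1), (1,0,4), (1,0,5), (1,3,5), (1,6,5), … and 27 more.
Total: 39.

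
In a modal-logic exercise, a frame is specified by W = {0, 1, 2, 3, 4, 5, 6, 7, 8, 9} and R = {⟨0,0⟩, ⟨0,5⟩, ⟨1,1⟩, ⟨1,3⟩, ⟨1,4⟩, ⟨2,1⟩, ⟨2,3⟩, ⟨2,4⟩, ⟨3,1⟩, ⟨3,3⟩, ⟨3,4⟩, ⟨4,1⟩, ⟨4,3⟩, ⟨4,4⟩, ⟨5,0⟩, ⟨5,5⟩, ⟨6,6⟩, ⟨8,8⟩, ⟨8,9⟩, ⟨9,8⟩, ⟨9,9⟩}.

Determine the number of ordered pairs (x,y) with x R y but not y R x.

3

Enumerating: (2,1), (2,3), (2,4).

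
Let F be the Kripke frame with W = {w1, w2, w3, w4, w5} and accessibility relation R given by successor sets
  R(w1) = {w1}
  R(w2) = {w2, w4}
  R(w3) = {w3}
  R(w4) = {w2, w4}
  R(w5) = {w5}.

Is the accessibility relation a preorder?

Yes

Reflexive: yes — every world is R-related to itself.
Transitive: yes — every two-step R-path is closed by a direct edge.
So R is a preorder.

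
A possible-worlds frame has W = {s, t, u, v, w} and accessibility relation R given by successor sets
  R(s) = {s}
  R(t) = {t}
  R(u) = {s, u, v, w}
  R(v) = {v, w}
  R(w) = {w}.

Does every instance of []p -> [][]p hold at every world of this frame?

Yes

The schema 4 characterises exactly the transitive frames.
Transitive: yes — every two-step R-path is closed by a direct edge.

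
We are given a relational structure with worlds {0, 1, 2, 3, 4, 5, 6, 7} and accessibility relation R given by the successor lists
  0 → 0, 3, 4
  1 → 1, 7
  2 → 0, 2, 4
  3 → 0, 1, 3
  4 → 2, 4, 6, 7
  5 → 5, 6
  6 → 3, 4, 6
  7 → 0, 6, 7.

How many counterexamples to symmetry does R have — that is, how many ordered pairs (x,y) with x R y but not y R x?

9

Enumerating: (0,4), (1,7), (2,0), (3,1), (4,7), (5,6), (6,3), (7,0), (7,6).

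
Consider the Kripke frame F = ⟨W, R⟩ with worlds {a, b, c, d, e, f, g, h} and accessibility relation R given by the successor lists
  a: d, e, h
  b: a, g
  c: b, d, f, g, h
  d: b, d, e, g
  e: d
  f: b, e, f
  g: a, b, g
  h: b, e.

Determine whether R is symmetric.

No

Symmetric: no — a R d but not d R a.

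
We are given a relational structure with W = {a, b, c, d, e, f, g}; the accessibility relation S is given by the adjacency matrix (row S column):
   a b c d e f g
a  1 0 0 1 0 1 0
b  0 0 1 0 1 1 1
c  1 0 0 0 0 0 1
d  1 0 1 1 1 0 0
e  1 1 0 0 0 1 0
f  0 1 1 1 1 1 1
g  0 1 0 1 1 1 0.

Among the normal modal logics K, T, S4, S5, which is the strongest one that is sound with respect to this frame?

Reflexive (axiom T): no — b is not related to itself.
Transitive (axiom 4): no — a S d and d S c, but not a S c.
Euclidean (axiom 5): no — a S d and a S f, but not d S f.
So F validates K; T would additionally require S to be reflexive. The strongest is K.

K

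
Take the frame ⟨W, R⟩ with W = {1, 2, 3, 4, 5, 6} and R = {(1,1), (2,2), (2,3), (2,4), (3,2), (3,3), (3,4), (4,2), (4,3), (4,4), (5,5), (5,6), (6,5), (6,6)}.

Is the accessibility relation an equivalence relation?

Yes

Reflexive: yes — every world is R-related to itself.
Symmetric: yes — every pair in R has its reverse in R.
Transitive: yes — every two-step R-path is closed by a direct edge.
So R is an equivalence relation.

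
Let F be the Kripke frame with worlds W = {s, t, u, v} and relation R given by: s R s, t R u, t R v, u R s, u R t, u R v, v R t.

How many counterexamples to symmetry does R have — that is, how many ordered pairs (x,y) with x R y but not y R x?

Enumerating: (u,s), (u,v).

2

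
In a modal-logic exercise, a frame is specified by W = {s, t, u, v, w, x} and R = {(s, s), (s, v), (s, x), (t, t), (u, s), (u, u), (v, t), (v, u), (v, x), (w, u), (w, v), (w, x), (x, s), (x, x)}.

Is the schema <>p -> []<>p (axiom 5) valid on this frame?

No

By correspondence theory, 5 is valid on a frame iff R is Euclidean.
Euclidean: no — s R x and s R v, but not x R v.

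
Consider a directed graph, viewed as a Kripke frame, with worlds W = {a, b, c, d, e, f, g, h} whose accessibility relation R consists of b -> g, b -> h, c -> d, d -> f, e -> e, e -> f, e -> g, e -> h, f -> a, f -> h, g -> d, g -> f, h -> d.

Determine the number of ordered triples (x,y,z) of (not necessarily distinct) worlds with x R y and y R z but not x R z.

13

Enumerating: (b,g,d), (b,g,f), (b,h,d), (c,d,f), (d,f,a), (d,f,h), (e,f,a), (e,g,d), (e,h,d), (f,h,d), (g,f,a), (g,f,h), (h,d,f).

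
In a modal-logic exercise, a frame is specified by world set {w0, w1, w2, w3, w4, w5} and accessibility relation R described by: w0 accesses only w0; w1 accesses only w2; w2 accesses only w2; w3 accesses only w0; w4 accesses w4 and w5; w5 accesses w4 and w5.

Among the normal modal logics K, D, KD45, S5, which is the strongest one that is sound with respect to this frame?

Serial (axiom D): yes — every world has a successor (e.g. w0 R w0).
Euclidean (axiom 5): yes — any two successors of a common world are R-related.
Transitive (axiom 4): yes — every two-step R-path is closed by a direct edge.
Reflexive (axiom T): no — w1 is not related to itself.
So F validates K, D, KD45; S5 would additionally require R to be reflexive. The strongest is KD45.

KD45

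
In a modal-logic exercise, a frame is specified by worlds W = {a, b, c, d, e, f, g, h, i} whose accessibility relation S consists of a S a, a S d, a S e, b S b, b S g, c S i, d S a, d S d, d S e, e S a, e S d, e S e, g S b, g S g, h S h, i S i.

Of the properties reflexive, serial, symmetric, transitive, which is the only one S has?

Reflexive: no — c is not related to itself.
Serial: no — f has no S-successor.
Symmetric: no — c S i but not i S c.
Transitive: yes — every two-step S-path is closed by a direct edge.
Only transitive holds.

transitive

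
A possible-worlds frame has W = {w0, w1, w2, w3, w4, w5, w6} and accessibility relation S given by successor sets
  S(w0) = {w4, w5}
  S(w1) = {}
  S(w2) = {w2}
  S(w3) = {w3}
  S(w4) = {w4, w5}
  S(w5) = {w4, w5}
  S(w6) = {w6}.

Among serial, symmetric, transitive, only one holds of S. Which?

transitive

Serial: no — w1 has no S-successor.
Symmetric: no — w0 S w4 but not w4 S w0.
Transitive: yes — every two-step S-path is closed by a direct edge.
Only transitive holds.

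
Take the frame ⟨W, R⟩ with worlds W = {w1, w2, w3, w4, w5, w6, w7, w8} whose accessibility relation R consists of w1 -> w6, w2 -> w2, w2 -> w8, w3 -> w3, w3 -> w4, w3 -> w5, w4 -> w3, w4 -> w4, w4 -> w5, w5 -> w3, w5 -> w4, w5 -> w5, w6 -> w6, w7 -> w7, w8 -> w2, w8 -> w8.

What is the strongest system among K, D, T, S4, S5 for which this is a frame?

D

Serial (axiom D): yes — every world has a successor (e.g. w1 R w6).
Reflexive (axiom T): no — w1 is not related to itself.
Transitive (axiom 4): yes — every two-step R-path is closed by a direct edge.
Euclidean (axiom 5): yes — any two successors of a common world are R-related.
So F validates K, D; T would additionally require R to be reflexive. The strongest is D.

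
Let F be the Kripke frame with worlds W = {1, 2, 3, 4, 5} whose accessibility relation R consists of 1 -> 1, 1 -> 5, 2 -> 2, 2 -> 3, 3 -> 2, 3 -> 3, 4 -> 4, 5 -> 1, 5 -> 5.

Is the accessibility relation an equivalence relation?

Yes

Reflexive: yes — every world is R-related to itself.
Symmetric: yes — every pair in R has its reverse in R.
Transitive: yes — every two-step R-path is closed by a direct edge.
So R is an equivalence relation.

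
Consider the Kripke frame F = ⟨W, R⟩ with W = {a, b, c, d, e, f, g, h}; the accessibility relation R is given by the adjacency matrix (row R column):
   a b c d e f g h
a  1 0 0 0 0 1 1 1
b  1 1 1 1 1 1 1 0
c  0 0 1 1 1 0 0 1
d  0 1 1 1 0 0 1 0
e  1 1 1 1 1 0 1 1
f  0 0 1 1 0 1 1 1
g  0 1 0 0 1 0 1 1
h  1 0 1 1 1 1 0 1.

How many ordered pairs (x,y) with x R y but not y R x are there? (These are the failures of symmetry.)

13

Enumerating: (a,f), (a,g), (b,a), (b,c), (b,f), (d,g), (e,a), (e,d), (f,c), (f,d), (f,g), (g,h), (h,d).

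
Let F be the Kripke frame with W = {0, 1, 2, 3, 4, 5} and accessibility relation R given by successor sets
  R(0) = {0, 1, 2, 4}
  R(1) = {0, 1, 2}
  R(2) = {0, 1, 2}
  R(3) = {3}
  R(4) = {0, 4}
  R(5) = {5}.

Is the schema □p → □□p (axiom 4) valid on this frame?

No

By correspondence theory, 4 is valid on a frame iff R is transitive.
Transitive: no — 1 R 0 and 0 R 4, but not 1 R 4.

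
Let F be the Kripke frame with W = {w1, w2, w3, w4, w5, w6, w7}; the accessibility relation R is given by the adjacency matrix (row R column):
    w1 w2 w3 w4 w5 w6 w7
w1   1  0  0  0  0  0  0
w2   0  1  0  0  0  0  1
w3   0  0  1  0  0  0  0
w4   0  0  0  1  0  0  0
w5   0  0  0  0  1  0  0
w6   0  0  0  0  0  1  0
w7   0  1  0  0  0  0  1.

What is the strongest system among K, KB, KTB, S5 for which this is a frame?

Symmetric (axiom B): yes — every pair in R has its reverse in R.
Reflexive (axiom T): yes — every world is R-related to itself.
Euclidean (axiom 5): yes — any two successors of a common world are R-related.
So F validates K, KB, KTB, S5. The strongest is S5.

S5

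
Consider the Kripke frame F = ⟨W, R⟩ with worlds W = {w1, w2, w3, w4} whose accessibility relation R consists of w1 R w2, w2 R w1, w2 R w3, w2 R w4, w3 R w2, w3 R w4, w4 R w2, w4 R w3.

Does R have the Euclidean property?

Euclidean: no — w2 R w1 and w2 R w3, but not w1 R w3.

No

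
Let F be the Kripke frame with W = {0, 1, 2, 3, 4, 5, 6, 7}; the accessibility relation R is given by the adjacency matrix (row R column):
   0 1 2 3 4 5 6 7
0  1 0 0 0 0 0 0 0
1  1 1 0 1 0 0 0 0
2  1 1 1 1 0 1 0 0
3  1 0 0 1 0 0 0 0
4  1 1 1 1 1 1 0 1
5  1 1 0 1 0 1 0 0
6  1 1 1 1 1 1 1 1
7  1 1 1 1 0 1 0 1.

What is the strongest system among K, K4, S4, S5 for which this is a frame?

S4

Transitive (axiom 4): yes — every two-step R-path is closed by a direct edge.
Reflexive (axiom T): yes — every world is R-related to itself.
Euclidean (axiom 5): no — 1 R 0 and 1 R 3, but not 0 R 3.
So F validates K, K4, S4; S5 would additionally require R to be Euclidean. The strongest is S4.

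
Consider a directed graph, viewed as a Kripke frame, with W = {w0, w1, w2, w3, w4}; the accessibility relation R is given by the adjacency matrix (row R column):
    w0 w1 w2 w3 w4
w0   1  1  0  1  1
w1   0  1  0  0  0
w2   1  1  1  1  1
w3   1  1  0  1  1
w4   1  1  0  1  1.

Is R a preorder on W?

Reflexive: yes — every world is R-related to itself.
Transitive: yes — every two-step R-path is closed by a direct edge.
So R is a preorder.

Yes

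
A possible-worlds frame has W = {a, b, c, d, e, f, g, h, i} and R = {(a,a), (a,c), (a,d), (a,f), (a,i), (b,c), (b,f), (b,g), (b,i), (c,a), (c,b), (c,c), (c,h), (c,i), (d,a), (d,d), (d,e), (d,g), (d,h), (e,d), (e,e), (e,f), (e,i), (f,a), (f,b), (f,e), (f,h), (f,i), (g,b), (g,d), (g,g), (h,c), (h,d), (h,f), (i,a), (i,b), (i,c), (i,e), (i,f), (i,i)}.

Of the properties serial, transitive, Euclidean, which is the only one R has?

Serial: yes — every world has a successor (e.g. a R a).
Transitive: no — a R c and c R b, but not a R b.
Euclidean: no — a R c and a R d, but not c R d.
Only serial holds.

serial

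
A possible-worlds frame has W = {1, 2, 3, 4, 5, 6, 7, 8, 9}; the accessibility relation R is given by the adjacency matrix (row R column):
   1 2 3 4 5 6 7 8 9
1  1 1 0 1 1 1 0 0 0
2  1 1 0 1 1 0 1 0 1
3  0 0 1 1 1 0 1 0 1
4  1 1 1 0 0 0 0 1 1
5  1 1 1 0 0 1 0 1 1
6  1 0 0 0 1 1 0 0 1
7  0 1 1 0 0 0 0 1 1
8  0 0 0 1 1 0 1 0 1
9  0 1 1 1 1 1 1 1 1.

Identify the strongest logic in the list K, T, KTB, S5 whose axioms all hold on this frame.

K

Reflexive (axiom T): no — 4 is not related to itself.
Symmetric (axiom B): yes — every pair in R has its reverse in R.
Euclidean (axiom 5): no — 1 R 2 and 1 R 6, but not 2 R 6.
So F validates K; T would additionally require R to be reflexive. The strongest is K.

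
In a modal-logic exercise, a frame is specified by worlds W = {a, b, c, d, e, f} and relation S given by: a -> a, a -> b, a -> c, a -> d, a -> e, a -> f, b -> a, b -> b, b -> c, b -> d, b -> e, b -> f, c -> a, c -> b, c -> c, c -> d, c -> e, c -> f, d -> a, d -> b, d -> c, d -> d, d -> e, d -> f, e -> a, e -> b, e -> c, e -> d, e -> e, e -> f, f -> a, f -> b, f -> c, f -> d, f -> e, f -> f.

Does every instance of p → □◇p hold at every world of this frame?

Yes

By correspondence theory, B is valid on a frame iff S is symmetric.
Symmetric: yes — every pair in S has its reverse in S.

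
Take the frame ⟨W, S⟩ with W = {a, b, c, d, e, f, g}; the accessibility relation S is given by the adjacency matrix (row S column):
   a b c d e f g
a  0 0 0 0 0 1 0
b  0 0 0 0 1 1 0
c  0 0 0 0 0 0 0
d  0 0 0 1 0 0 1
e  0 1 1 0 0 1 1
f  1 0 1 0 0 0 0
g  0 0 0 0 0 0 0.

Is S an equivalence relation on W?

Reflexive: no — a is not related to itself.
Symmetric: no — b S f but not f S b.
Transitive: no — a S f and f S c, but not a S c.
So S is not an equivalence relation.

No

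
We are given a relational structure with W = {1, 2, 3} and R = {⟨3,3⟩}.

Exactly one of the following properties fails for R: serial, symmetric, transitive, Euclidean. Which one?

Serial: no — 1 has no R-successor.
Symmetric: yes — every pair in R has its reverse in R.
Transitive: yes — every two-step R-path is closed by a direct edge.
Euclidean: yes — any two successors of a common world are R-related.
Only serial fails.

serial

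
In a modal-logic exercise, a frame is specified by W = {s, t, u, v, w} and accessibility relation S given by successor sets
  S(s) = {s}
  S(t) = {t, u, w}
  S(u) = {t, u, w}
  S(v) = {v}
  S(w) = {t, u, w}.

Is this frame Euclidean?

Euclidean: yes — any two successors of a common world are S-related.

Yes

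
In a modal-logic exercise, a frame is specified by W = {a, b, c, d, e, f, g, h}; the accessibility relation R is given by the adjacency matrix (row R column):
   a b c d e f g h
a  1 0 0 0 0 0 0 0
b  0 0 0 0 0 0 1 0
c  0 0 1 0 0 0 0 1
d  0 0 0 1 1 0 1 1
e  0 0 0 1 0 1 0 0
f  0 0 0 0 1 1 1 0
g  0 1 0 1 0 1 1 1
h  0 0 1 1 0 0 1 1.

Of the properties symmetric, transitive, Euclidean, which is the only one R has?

symmetric

Symmetric: yes — every pair in R has its reverse in R.
Transitive: no — b R g and g R d, but not b R d.
Euclidean: no — d R e and d R g, but not e R g.
Only symmetric holds.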